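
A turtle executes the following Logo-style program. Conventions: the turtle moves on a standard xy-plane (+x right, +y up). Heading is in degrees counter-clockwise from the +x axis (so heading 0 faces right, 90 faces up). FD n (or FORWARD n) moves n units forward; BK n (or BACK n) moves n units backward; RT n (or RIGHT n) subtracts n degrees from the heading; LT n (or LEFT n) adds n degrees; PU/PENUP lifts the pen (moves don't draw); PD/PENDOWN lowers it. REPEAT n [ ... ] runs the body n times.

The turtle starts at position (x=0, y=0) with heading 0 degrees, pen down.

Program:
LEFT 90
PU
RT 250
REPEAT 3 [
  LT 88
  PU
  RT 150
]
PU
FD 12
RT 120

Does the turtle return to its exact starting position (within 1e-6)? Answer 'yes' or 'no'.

Executing turtle program step by step:
Start: pos=(0,0), heading=0, pen down
LT 90: heading 0 -> 90
PU: pen up
RT 250: heading 90 -> 200
REPEAT 3 [
  -- iteration 1/3 --
  LT 88: heading 200 -> 288
  PU: pen up
  RT 150: heading 288 -> 138
  -- iteration 2/3 --
  LT 88: heading 138 -> 226
  PU: pen up
  RT 150: heading 226 -> 76
  -- iteration 3/3 --
  LT 88: heading 76 -> 164
  PU: pen up
  RT 150: heading 164 -> 14
]
PU: pen up
FD 12: (0,0) -> (11.644,2.903) [heading=14, move]
RT 120: heading 14 -> 254
Final: pos=(11.644,2.903), heading=254, 0 segment(s) drawn

Start position: (0, 0)
Final position: (11.644, 2.903)
Distance = 12; >= 1e-6 -> NOT closed

Answer: no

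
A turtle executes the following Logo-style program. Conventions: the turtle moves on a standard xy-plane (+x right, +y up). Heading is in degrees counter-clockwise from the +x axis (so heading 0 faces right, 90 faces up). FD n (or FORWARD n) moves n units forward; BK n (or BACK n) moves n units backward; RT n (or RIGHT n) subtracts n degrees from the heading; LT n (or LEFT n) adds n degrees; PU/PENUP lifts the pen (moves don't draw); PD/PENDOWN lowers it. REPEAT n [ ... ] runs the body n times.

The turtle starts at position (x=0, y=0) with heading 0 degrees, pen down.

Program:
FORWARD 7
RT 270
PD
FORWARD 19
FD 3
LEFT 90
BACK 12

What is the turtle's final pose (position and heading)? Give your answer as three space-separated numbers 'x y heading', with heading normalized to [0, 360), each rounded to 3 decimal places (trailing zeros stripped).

Answer: 19 22 180

Derivation:
Executing turtle program step by step:
Start: pos=(0,0), heading=0, pen down
FD 7: (0,0) -> (7,0) [heading=0, draw]
RT 270: heading 0 -> 90
PD: pen down
FD 19: (7,0) -> (7,19) [heading=90, draw]
FD 3: (7,19) -> (7,22) [heading=90, draw]
LT 90: heading 90 -> 180
BK 12: (7,22) -> (19,22) [heading=180, draw]
Final: pos=(19,22), heading=180, 4 segment(s) drawn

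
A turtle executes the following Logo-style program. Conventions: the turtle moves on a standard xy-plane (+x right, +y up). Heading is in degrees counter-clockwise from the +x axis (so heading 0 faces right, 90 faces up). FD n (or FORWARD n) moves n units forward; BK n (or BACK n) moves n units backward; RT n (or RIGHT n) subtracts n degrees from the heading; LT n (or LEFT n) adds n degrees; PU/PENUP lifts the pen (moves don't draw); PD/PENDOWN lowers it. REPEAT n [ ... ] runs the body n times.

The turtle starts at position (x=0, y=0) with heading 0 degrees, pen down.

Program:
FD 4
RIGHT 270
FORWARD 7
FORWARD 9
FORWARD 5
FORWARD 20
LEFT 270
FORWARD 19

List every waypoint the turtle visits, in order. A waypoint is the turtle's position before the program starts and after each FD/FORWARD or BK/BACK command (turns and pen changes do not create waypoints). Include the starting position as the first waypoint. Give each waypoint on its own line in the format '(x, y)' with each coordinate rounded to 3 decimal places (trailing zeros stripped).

Executing turtle program step by step:
Start: pos=(0,0), heading=0, pen down
FD 4: (0,0) -> (4,0) [heading=0, draw]
RT 270: heading 0 -> 90
FD 7: (4,0) -> (4,7) [heading=90, draw]
FD 9: (4,7) -> (4,16) [heading=90, draw]
FD 5: (4,16) -> (4,21) [heading=90, draw]
FD 20: (4,21) -> (4,41) [heading=90, draw]
LT 270: heading 90 -> 0
FD 19: (4,41) -> (23,41) [heading=0, draw]
Final: pos=(23,41), heading=0, 6 segment(s) drawn
Waypoints (7 total):
(0, 0)
(4, 0)
(4, 7)
(4, 16)
(4, 21)
(4, 41)
(23, 41)

Answer: (0, 0)
(4, 0)
(4, 7)
(4, 16)
(4, 21)
(4, 41)
(23, 41)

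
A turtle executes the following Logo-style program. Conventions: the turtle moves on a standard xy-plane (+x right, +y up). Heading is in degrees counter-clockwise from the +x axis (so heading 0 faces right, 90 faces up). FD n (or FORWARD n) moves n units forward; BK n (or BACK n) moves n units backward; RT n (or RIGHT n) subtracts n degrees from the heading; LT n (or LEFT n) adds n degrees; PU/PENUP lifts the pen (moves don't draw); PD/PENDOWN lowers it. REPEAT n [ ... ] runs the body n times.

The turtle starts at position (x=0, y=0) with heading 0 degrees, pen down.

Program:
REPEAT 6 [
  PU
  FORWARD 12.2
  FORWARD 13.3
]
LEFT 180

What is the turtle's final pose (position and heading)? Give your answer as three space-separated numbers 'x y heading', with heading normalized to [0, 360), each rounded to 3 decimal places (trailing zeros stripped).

Executing turtle program step by step:
Start: pos=(0,0), heading=0, pen down
REPEAT 6 [
  -- iteration 1/6 --
  PU: pen up
  FD 12.2: (0,0) -> (12.2,0) [heading=0, move]
  FD 13.3: (12.2,0) -> (25.5,0) [heading=0, move]
  -- iteration 2/6 --
  PU: pen up
  FD 12.2: (25.5,0) -> (37.7,0) [heading=0, move]
  FD 13.3: (37.7,0) -> (51,0) [heading=0, move]
  -- iteration 3/6 --
  PU: pen up
  FD 12.2: (51,0) -> (63.2,0) [heading=0, move]
  FD 13.3: (63.2,0) -> (76.5,0) [heading=0, move]
  -- iteration 4/6 --
  PU: pen up
  FD 12.2: (76.5,0) -> (88.7,0) [heading=0, move]
  FD 13.3: (88.7,0) -> (102,0) [heading=0, move]
  -- iteration 5/6 --
  PU: pen up
  FD 12.2: (102,0) -> (114.2,0) [heading=0, move]
  FD 13.3: (114.2,0) -> (127.5,0) [heading=0, move]
  -- iteration 6/6 --
  PU: pen up
  FD 12.2: (127.5,0) -> (139.7,0) [heading=0, move]
  FD 13.3: (139.7,0) -> (153,0) [heading=0, move]
]
LT 180: heading 0 -> 180
Final: pos=(153,0), heading=180, 0 segment(s) drawn

Answer: 153 0 180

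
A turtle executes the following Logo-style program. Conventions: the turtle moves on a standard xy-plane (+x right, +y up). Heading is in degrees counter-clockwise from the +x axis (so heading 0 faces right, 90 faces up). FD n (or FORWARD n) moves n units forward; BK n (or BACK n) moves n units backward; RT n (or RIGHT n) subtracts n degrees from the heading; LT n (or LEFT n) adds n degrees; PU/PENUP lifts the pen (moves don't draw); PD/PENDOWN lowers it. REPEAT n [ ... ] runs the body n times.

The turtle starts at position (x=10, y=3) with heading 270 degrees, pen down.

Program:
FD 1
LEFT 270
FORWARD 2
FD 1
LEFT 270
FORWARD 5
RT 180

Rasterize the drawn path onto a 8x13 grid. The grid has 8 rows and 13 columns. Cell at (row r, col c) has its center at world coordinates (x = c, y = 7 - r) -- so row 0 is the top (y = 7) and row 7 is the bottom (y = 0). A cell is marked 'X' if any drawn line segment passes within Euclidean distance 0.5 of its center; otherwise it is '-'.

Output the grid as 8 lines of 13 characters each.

Segment 0: (10,3) -> (10,2)
Segment 1: (10,2) -> (8,2)
Segment 2: (8,2) -> (7,2)
Segment 3: (7,2) -> (7,7)

Answer: -------X-----
-------X-----
-------X-----
-------X-----
-------X--X--
-------XXXX--
-------------
-------------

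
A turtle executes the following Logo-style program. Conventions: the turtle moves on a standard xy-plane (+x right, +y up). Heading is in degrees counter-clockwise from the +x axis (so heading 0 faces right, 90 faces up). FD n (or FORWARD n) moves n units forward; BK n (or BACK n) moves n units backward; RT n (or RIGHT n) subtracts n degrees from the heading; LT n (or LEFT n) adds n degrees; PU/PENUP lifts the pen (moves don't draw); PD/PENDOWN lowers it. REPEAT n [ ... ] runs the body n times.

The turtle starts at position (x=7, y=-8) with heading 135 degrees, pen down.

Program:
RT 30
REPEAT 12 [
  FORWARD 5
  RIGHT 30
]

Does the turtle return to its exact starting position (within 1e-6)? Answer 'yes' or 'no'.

Answer: yes

Derivation:
Executing turtle program step by step:
Start: pos=(7,-8), heading=135, pen down
RT 30: heading 135 -> 105
REPEAT 12 [
  -- iteration 1/12 --
  FD 5: (7,-8) -> (5.706,-3.17) [heading=105, draw]
  RT 30: heading 105 -> 75
  -- iteration 2/12 --
  FD 5: (5.706,-3.17) -> (7,1.659) [heading=75, draw]
  RT 30: heading 75 -> 45
  -- iteration 3/12 --
  FD 5: (7,1.659) -> (10.536,5.195) [heading=45, draw]
  RT 30: heading 45 -> 15
  -- iteration 4/12 --
  FD 5: (10.536,5.195) -> (15.365,6.489) [heading=15, draw]
  RT 30: heading 15 -> 345
  -- iteration 5/12 --
  FD 5: (15.365,6.489) -> (20.195,5.195) [heading=345, draw]
  RT 30: heading 345 -> 315
  -- iteration 6/12 --
  FD 5: (20.195,5.195) -> (23.73,1.659) [heading=315, draw]
  RT 30: heading 315 -> 285
  -- iteration 7/12 --
  FD 5: (23.73,1.659) -> (25.024,-3.17) [heading=285, draw]
  RT 30: heading 285 -> 255
  -- iteration 8/12 --
  FD 5: (25.024,-3.17) -> (23.73,-8) [heading=255, draw]
  RT 30: heading 255 -> 225
  -- iteration 9/12 --
  FD 5: (23.73,-8) -> (20.195,-11.536) [heading=225, draw]
  RT 30: heading 225 -> 195
  -- iteration 10/12 --
  FD 5: (20.195,-11.536) -> (15.365,-12.83) [heading=195, draw]
  RT 30: heading 195 -> 165
  -- iteration 11/12 --
  FD 5: (15.365,-12.83) -> (10.536,-11.536) [heading=165, draw]
  RT 30: heading 165 -> 135
  -- iteration 12/12 --
  FD 5: (10.536,-11.536) -> (7,-8) [heading=135, draw]
  RT 30: heading 135 -> 105
]
Final: pos=(7,-8), heading=105, 12 segment(s) drawn

Start position: (7, -8)
Final position: (7, -8)
Distance = 0; < 1e-6 -> CLOSED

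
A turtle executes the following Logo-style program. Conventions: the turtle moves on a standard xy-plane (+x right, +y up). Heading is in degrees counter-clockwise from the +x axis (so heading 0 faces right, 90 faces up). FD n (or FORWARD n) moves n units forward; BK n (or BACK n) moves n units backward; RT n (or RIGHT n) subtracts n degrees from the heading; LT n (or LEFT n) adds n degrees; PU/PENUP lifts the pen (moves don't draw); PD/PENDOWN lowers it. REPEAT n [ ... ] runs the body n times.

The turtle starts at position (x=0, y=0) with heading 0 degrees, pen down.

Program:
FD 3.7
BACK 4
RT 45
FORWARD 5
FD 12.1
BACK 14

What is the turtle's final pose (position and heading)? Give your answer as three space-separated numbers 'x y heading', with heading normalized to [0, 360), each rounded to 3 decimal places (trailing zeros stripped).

Executing turtle program step by step:
Start: pos=(0,0), heading=0, pen down
FD 3.7: (0,0) -> (3.7,0) [heading=0, draw]
BK 4: (3.7,0) -> (-0.3,0) [heading=0, draw]
RT 45: heading 0 -> 315
FD 5: (-0.3,0) -> (3.236,-3.536) [heading=315, draw]
FD 12.1: (3.236,-3.536) -> (11.792,-12.092) [heading=315, draw]
BK 14: (11.792,-12.092) -> (1.892,-2.192) [heading=315, draw]
Final: pos=(1.892,-2.192), heading=315, 5 segment(s) drawn

Answer: 1.892 -2.192 315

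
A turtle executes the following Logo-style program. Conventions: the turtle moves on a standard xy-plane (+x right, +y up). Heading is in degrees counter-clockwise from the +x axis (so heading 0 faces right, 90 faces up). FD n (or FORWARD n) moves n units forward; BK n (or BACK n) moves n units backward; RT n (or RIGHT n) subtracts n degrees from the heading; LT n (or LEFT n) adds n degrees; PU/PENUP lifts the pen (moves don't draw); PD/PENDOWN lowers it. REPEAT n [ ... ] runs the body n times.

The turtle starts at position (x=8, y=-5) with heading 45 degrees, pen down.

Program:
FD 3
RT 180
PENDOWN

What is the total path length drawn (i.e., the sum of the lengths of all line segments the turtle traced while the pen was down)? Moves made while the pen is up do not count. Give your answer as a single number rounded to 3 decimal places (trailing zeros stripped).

Answer: 3

Derivation:
Executing turtle program step by step:
Start: pos=(8,-5), heading=45, pen down
FD 3: (8,-5) -> (10.121,-2.879) [heading=45, draw]
RT 180: heading 45 -> 225
PD: pen down
Final: pos=(10.121,-2.879), heading=225, 1 segment(s) drawn

Segment lengths:
  seg 1: (8,-5) -> (10.121,-2.879), length = 3
Total = 3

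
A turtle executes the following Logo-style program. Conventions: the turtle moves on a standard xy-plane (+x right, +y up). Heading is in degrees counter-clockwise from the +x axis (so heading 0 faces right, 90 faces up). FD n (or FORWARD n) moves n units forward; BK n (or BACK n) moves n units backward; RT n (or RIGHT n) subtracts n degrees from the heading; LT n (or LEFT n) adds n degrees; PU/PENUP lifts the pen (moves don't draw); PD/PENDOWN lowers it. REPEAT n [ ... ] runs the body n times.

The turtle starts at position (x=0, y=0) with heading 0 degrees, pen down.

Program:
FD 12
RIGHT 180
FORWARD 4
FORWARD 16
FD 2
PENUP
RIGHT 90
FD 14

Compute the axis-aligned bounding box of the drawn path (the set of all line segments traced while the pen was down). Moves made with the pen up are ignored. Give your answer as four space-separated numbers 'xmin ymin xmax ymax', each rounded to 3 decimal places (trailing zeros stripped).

Executing turtle program step by step:
Start: pos=(0,0), heading=0, pen down
FD 12: (0,0) -> (12,0) [heading=0, draw]
RT 180: heading 0 -> 180
FD 4: (12,0) -> (8,0) [heading=180, draw]
FD 16: (8,0) -> (-8,0) [heading=180, draw]
FD 2: (-8,0) -> (-10,0) [heading=180, draw]
PU: pen up
RT 90: heading 180 -> 90
FD 14: (-10,0) -> (-10,14) [heading=90, move]
Final: pos=(-10,14), heading=90, 4 segment(s) drawn

Segment endpoints: x in {-10, -8, 0, 8, 12}, y in {0, 0, 0, 0}
xmin=-10, ymin=0, xmax=12, ymax=0

Answer: -10 0 12 0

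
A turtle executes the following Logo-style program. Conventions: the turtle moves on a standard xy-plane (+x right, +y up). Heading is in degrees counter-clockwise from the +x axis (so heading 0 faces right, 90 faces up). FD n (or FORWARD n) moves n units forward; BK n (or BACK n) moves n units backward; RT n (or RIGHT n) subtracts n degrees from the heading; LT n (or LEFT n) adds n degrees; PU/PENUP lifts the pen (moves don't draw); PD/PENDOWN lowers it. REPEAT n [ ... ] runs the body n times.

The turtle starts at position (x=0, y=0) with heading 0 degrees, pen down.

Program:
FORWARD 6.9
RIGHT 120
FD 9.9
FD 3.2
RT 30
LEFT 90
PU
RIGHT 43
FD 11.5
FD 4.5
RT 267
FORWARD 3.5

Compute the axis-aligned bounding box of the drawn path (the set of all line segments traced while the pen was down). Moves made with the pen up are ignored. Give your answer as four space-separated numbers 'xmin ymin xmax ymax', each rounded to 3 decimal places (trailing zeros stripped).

Answer: 0 -11.345 6.9 0

Derivation:
Executing turtle program step by step:
Start: pos=(0,0), heading=0, pen down
FD 6.9: (0,0) -> (6.9,0) [heading=0, draw]
RT 120: heading 0 -> 240
FD 9.9: (6.9,0) -> (1.95,-8.574) [heading=240, draw]
FD 3.2: (1.95,-8.574) -> (0.35,-11.345) [heading=240, draw]
RT 30: heading 240 -> 210
LT 90: heading 210 -> 300
PU: pen up
RT 43: heading 300 -> 257
FD 11.5: (0.35,-11.345) -> (-2.237,-22.55) [heading=257, move]
FD 4.5: (-2.237,-22.55) -> (-3.249,-26.935) [heading=257, move]
RT 267: heading 257 -> 350
FD 3.5: (-3.249,-26.935) -> (0.198,-27.543) [heading=350, move]
Final: pos=(0.198,-27.543), heading=350, 3 segment(s) drawn

Segment endpoints: x in {0, 0.35, 1.95, 6.9}, y in {-11.345, -8.574, 0}
xmin=0, ymin=-11.345, xmax=6.9, ymax=0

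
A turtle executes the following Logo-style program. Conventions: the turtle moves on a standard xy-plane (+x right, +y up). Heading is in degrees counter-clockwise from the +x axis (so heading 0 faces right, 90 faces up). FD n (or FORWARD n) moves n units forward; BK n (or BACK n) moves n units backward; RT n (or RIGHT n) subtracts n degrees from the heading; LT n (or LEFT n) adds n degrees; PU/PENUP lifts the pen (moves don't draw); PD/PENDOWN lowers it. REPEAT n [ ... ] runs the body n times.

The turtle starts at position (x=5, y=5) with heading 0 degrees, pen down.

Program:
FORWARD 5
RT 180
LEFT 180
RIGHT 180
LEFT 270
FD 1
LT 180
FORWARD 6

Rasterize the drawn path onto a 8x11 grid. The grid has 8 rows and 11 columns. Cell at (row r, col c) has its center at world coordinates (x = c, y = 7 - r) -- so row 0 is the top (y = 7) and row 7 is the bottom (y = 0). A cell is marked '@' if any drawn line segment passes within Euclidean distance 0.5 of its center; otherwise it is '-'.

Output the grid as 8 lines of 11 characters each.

Answer: -----------
----------@
-----@@@@@@
----------@
----------@
----------@
----------@
----------@

Derivation:
Segment 0: (5,5) -> (10,5)
Segment 1: (10,5) -> (10,6)
Segment 2: (10,6) -> (10,0)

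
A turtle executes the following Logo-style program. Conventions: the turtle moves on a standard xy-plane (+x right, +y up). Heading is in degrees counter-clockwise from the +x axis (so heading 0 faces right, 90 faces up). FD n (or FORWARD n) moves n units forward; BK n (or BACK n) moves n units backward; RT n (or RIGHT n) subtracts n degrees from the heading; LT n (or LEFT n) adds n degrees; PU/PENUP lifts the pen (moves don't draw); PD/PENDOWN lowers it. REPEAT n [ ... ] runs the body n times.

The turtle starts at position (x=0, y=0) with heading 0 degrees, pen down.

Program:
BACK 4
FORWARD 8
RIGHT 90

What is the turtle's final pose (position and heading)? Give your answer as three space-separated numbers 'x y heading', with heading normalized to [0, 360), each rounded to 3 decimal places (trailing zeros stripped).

Answer: 4 0 270

Derivation:
Executing turtle program step by step:
Start: pos=(0,0), heading=0, pen down
BK 4: (0,0) -> (-4,0) [heading=0, draw]
FD 8: (-4,0) -> (4,0) [heading=0, draw]
RT 90: heading 0 -> 270
Final: pos=(4,0), heading=270, 2 segment(s) drawn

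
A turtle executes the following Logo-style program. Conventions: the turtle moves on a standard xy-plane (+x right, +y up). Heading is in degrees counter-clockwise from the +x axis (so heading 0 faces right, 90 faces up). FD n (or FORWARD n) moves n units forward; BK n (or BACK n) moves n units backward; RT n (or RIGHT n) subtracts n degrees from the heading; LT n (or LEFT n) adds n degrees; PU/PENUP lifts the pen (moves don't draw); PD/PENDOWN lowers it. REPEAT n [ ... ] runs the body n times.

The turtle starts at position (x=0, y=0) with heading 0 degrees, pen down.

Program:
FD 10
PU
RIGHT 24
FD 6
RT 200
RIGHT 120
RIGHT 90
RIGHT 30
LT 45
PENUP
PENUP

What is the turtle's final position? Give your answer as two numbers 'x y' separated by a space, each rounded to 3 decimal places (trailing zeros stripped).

Executing turtle program step by step:
Start: pos=(0,0), heading=0, pen down
FD 10: (0,0) -> (10,0) [heading=0, draw]
PU: pen up
RT 24: heading 0 -> 336
FD 6: (10,0) -> (15.481,-2.44) [heading=336, move]
RT 200: heading 336 -> 136
RT 120: heading 136 -> 16
RT 90: heading 16 -> 286
RT 30: heading 286 -> 256
LT 45: heading 256 -> 301
PU: pen up
PU: pen up
Final: pos=(15.481,-2.44), heading=301, 1 segment(s) drawn

Answer: 15.481 -2.44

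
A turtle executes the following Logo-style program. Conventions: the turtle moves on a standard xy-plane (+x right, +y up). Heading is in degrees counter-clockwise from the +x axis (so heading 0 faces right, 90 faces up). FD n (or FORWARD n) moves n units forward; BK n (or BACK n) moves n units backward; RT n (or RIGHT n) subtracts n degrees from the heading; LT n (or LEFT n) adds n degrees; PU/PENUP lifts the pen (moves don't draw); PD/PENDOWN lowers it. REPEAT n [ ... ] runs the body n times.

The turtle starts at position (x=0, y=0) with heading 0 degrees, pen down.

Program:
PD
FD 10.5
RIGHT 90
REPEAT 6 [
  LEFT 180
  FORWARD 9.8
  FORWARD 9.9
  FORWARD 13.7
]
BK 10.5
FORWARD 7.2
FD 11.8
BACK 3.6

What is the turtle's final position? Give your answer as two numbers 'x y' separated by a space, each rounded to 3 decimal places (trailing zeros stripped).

Answer: 10.5 -4.9

Derivation:
Executing turtle program step by step:
Start: pos=(0,0), heading=0, pen down
PD: pen down
FD 10.5: (0,0) -> (10.5,0) [heading=0, draw]
RT 90: heading 0 -> 270
REPEAT 6 [
  -- iteration 1/6 --
  LT 180: heading 270 -> 90
  FD 9.8: (10.5,0) -> (10.5,9.8) [heading=90, draw]
  FD 9.9: (10.5,9.8) -> (10.5,19.7) [heading=90, draw]
  FD 13.7: (10.5,19.7) -> (10.5,33.4) [heading=90, draw]
  -- iteration 2/6 --
  LT 180: heading 90 -> 270
  FD 9.8: (10.5,33.4) -> (10.5,23.6) [heading=270, draw]
  FD 9.9: (10.5,23.6) -> (10.5,13.7) [heading=270, draw]
  FD 13.7: (10.5,13.7) -> (10.5,0) [heading=270, draw]
  -- iteration 3/6 --
  LT 180: heading 270 -> 90
  FD 9.8: (10.5,0) -> (10.5,9.8) [heading=90, draw]
  FD 9.9: (10.5,9.8) -> (10.5,19.7) [heading=90, draw]
  FD 13.7: (10.5,19.7) -> (10.5,33.4) [heading=90, draw]
  -- iteration 4/6 --
  LT 180: heading 90 -> 270
  FD 9.8: (10.5,33.4) -> (10.5,23.6) [heading=270, draw]
  FD 9.9: (10.5,23.6) -> (10.5,13.7) [heading=270, draw]
  FD 13.7: (10.5,13.7) -> (10.5,0) [heading=270, draw]
  -- iteration 5/6 --
  LT 180: heading 270 -> 90
  FD 9.8: (10.5,0) -> (10.5,9.8) [heading=90, draw]
  FD 9.9: (10.5,9.8) -> (10.5,19.7) [heading=90, draw]
  FD 13.7: (10.5,19.7) -> (10.5,33.4) [heading=90, draw]
  -- iteration 6/6 --
  LT 180: heading 90 -> 270
  FD 9.8: (10.5,33.4) -> (10.5,23.6) [heading=270, draw]
  FD 9.9: (10.5,23.6) -> (10.5,13.7) [heading=270, draw]
  FD 13.7: (10.5,13.7) -> (10.5,0) [heading=270, draw]
]
BK 10.5: (10.5,0) -> (10.5,10.5) [heading=270, draw]
FD 7.2: (10.5,10.5) -> (10.5,3.3) [heading=270, draw]
FD 11.8: (10.5,3.3) -> (10.5,-8.5) [heading=270, draw]
BK 3.6: (10.5,-8.5) -> (10.5,-4.9) [heading=270, draw]
Final: pos=(10.5,-4.9), heading=270, 23 segment(s) drawn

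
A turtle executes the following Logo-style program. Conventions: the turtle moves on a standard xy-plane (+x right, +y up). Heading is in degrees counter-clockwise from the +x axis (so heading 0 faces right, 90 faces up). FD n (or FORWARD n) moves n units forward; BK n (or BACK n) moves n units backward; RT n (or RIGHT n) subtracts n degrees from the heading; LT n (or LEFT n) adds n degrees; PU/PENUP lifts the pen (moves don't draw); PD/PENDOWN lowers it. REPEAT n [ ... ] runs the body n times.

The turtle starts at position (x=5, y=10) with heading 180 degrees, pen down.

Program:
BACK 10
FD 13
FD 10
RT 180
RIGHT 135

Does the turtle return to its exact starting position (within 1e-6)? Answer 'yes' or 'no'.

Executing turtle program step by step:
Start: pos=(5,10), heading=180, pen down
BK 10: (5,10) -> (15,10) [heading=180, draw]
FD 13: (15,10) -> (2,10) [heading=180, draw]
FD 10: (2,10) -> (-8,10) [heading=180, draw]
RT 180: heading 180 -> 0
RT 135: heading 0 -> 225
Final: pos=(-8,10), heading=225, 3 segment(s) drawn

Start position: (5, 10)
Final position: (-8, 10)
Distance = 13; >= 1e-6 -> NOT closed

Answer: no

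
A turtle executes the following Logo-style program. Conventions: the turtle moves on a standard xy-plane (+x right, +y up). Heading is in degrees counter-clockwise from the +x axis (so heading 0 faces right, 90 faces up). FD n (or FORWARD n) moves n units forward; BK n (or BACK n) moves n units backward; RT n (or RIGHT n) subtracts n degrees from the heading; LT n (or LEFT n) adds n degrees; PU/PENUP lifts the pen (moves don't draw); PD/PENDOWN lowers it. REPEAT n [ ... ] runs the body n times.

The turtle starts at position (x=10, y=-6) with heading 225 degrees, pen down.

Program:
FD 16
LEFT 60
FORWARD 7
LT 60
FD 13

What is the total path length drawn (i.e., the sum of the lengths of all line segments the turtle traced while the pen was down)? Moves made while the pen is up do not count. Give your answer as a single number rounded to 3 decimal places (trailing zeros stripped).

Answer: 36

Derivation:
Executing turtle program step by step:
Start: pos=(10,-6), heading=225, pen down
FD 16: (10,-6) -> (-1.314,-17.314) [heading=225, draw]
LT 60: heading 225 -> 285
FD 7: (-1.314,-17.314) -> (0.498,-24.075) [heading=285, draw]
LT 60: heading 285 -> 345
FD 13: (0.498,-24.075) -> (13.055,-27.44) [heading=345, draw]
Final: pos=(13.055,-27.44), heading=345, 3 segment(s) drawn

Segment lengths:
  seg 1: (10,-6) -> (-1.314,-17.314), length = 16
  seg 2: (-1.314,-17.314) -> (0.498,-24.075), length = 7
  seg 3: (0.498,-24.075) -> (13.055,-27.44), length = 13
Total = 36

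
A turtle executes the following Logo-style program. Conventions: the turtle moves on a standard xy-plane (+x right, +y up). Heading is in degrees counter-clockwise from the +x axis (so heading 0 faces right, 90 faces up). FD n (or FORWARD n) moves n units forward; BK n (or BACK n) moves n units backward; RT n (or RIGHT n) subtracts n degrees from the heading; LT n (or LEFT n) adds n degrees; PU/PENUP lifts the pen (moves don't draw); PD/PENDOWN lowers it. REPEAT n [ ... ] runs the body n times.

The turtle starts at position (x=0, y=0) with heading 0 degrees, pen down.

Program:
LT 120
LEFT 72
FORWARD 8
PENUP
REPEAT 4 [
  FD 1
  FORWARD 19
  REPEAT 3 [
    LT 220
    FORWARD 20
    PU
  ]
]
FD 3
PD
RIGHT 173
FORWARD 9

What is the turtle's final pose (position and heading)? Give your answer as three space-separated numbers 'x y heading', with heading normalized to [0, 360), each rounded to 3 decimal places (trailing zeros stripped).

Answer: -1.392 36.539 139

Derivation:
Executing turtle program step by step:
Start: pos=(0,0), heading=0, pen down
LT 120: heading 0 -> 120
LT 72: heading 120 -> 192
FD 8: (0,0) -> (-7.825,-1.663) [heading=192, draw]
PU: pen up
REPEAT 4 [
  -- iteration 1/4 --
  FD 1: (-7.825,-1.663) -> (-8.803,-1.871) [heading=192, move]
  FD 19: (-8.803,-1.871) -> (-27.388,-5.822) [heading=192, move]
  REPEAT 3 [
    -- iteration 1/3 --
    LT 220: heading 192 -> 52
    FD 20: (-27.388,-5.822) -> (-15.075,9.939) [heading=52, move]
    PU: pen up
    -- iteration 2/3 --
    LT 220: heading 52 -> 272
    FD 20: (-15.075,9.939) -> (-14.377,-10.049) [heading=272, move]
    PU: pen up
    -- iteration 3/3 --
    LT 220: heading 272 -> 132
    FD 20: (-14.377,-10.049) -> (-27.76,4.814) [heading=132, move]
    PU: pen up
  ]
  -- iteration 2/4 --
  FD 1: (-27.76,4.814) -> (-28.429,5.557) [heading=132, move]
  FD 19: (-28.429,5.557) -> (-41.142,19.677) [heading=132, move]
  REPEAT 3 [
    -- iteration 1/3 --
    LT 220: heading 132 -> 352
    FD 20: (-41.142,19.677) -> (-21.337,16.893) [heading=352, move]
    PU: pen up
    -- iteration 2/3 --
    LT 220: heading 352 -> 212
    FD 20: (-21.337,16.893) -> (-38.298,6.295) [heading=212, move]
    PU: pen up
    -- iteration 3/3 --
    LT 220: heading 212 -> 72
    FD 20: (-38.298,6.295) -> (-32.117,25.316) [heading=72, move]
    PU: pen up
  ]
  -- iteration 3/4 --
  FD 1: (-32.117,25.316) -> (-31.808,26.267) [heading=72, move]
  FD 19: (-31.808,26.267) -> (-25.937,44.337) [heading=72, move]
  REPEAT 3 [
    -- iteration 1/3 --
    LT 220: heading 72 -> 292
    FD 20: (-25.937,44.337) -> (-18.445,25.793) [heading=292, move]
    PU: pen up
    -- iteration 2/3 --
    LT 220: heading 292 -> 152
    FD 20: (-18.445,25.793) -> (-36.104,35.183) [heading=152, move]
    PU: pen up
    -- iteration 3/3 --
    LT 220: heading 152 -> 12
    FD 20: (-36.104,35.183) -> (-16.541,39.341) [heading=12, move]
    PU: pen up
  ]
  -- iteration 4/4 --
  FD 1: (-16.541,39.341) -> (-15.563,39.549) [heading=12, move]
  FD 19: (-15.563,39.549) -> (3.022,43.499) [heading=12, move]
  REPEAT 3 [
    -- iteration 1/3 --
    LT 220: heading 12 -> 232
    FD 20: (3.022,43.499) -> (-9.291,27.739) [heading=232, move]
    PU: pen up
    -- iteration 2/3 --
    LT 220: heading 232 -> 92
    FD 20: (-9.291,27.739) -> (-9.989,47.727) [heading=92, move]
    PU: pen up
    -- iteration 3/3 --
    LT 220: heading 92 -> 312
    FD 20: (-9.989,47.727) -> (3.393,32.864) [heading=312, move]
    PU: pen up
  ]
]
FD 3: (3.393,32.864) -> (5.401,30.635) [heading=312, move]
PD: pen down
RT 173: heading 312 -> 139
FD 9: (5.401,30.635) -> (-1.392,36.539) [heading=139, draw]
Final: pos=(-1.392,36.539), heading=139, 2 segment(s) drawn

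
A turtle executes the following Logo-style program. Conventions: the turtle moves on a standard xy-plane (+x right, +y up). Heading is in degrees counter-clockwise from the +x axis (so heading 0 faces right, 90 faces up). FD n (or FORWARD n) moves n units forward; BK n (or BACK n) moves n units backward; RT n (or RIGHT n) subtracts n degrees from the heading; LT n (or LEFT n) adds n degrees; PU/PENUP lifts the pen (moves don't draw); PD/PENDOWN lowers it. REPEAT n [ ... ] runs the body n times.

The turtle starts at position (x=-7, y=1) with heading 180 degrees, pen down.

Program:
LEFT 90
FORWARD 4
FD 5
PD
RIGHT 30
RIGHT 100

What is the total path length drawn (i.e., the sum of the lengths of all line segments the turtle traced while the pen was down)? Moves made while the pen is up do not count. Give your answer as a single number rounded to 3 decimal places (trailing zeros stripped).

Executing turtle program step by step:
Start: pos=(-7,1), heading=180, pen down
LT 90: heading 180 -> 270
FD 4: (-7,1) -> (-7,-3) [heading=270, draw]
FD 5: (-7,-3) -> (-7,-8) [heading=270, draw]
PD: pen down
RT 30: heading 270 -> 240
RT 100: heading 240 -> 140
Final: pos=(-7,-8), heading=140, 2 segment(s) drawn

Segment lengths:
  seg 1: (-7,1) -> (-7,-3), length = 4
  seg 2: (-7,-3) -> (-7,-8), length = 5
Total = 9

Answer: 9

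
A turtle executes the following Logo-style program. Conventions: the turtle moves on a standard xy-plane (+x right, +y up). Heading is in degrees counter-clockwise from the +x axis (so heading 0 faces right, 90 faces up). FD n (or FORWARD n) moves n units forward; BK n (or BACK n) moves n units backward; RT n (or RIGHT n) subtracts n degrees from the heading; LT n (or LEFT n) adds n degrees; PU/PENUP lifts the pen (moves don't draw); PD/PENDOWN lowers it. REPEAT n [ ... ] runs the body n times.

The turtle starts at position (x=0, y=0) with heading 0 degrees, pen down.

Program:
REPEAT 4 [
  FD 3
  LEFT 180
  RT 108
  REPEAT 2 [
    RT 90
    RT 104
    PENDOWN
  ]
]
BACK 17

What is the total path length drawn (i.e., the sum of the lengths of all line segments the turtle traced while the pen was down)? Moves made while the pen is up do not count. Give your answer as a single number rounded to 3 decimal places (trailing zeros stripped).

Answer: 29

Derivation:
Executing turtle program step by step:
Start: pos=(0,0), heading=0, pen down
REPEAT 4 [
  -- iteration 1/4 --
  FD 3: (0,0) -> (3,0) [heading=0, draw]
  LT 180: heading 0 -> 180
  RT 108: heading 180 -> 72
  REPEAT 2 [
    -- iteration 1/2 --
    RT 90: heading 72 -> 342
    RT 104: heading 342 -> 238
    PD: pen down
    -- iteration 2/2 --
    RT 90: heading 238 -> 148
    RT 104: heading 148 -> 44
    PD: pen down
  ]
  -- iteration 2/4 --
  FD 3: (3,0) -> (5.158,2.084) [heading=44, draw]
  LT 180: heading 44 -> 224
  RT 108: heading 224 -> 116
  REPEAT 2 [
    -- iteration 1/2 --
    RT 90: heading 116 -> 26
    RT 104: heading 26 -> 282
    PD: pen down
    -- iteration 2/2 --
    RT 90: heading 282 -> 192
    RT 104: heading 192 -> 88
    PD: pen down
  ]
  -- iteration 3/4 --
  FD 3: (5.158,2.084) -> (5.263,5.082) [heading=88, draw]
  LT 180: heading 88 -> 268
  RT 108: heading 268 -> 160
  REPEAT 2 [
    -- iteration 1/2 --
    RT 90: heading 160 -> 70
    RT 104: heading 70 -> 326
    PD: pen down
    -- iteration 2/2 --
    RT 90: heading 326 -> 236
    RT 104: heading 236 -> 132
    PD: pen down
  ]
  -- iteration 4/4 --
  FD 3: (5.263,5.082) -> (3.255,7.312) [heading=132, draw]
  LT 180: heading 132 -> 312
  RT 108: heading 312 -> 204
  REPEAT 2 [
    -- iteration 1/2 --
    RT 90: heading 204 -> 114
    RT 104: heading 114 -> 10
    PD: pen down
    -- iteration 2/2 --
    RT 90: heading 10 -> 280
    RT 104: heading 280 -> 176
    PD: pen down
  ]
]
BK 17: (3.255,7.312) -> (20.214,6.126) [heading=176, draw]
Final: pos=(20.214,6.126), heading=176, 5 segment(s) drawn

Segment lengths:
  seg 1: (0,0) -> (3,0), length = 3
  seg 2: (3,0) -> (5.158,2.084), length = 3
  seg 3: (5.158,2.084) -> (5.263,5.082), length = 3
  seg 4: (5.263,5.082) -> (3.255,7.312), length = 3
  seg 5: (3.255,7.312) -> (20.214,6.126), length = 17
Total = 29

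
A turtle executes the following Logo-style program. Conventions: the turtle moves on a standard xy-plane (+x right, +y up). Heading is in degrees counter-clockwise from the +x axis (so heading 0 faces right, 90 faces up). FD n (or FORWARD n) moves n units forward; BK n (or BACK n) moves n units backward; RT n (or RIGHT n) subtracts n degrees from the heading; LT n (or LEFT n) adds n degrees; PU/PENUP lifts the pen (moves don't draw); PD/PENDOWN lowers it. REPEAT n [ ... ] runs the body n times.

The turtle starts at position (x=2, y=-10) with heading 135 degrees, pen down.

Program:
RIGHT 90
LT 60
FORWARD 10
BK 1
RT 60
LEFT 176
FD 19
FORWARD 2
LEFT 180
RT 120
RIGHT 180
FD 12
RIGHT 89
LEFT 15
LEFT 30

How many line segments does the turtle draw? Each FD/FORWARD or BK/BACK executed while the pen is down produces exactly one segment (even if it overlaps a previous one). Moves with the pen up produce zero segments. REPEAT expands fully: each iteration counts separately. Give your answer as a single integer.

Answer: 5

Derivation:
Executing turtle program step by step:
Start: pos=(2,-10), heading=135, pen down
RT 90: heading 135 -> 45
LT 60: heading 45 -> 105
FD 10: (2,-10) -> (-0.588,-0.341) [heading=105, draw]
BK 1: (-0.588,-0.341) -> (-0.329,-1.307) [heading=105, draw]
RT 60: heading 105 -> 45
LT 176: heading 45 -> 221
FD 19: (-0.329,-1.307) -> (-14.669,-13.772) [heading=221, draw]
FD 2: (-14.669,-13.772) -> (-16.178,-15.084) [heading=221, draw]
LT 180: heading 221 -> 41
RT 120: heading 41 -> 281
RT 180: heading 281 -> 101
FD 12: (-16.178,-15.084) -> (-18.468,-3.304) [heading=101, draw]
RT 89: heading 101 -> 12
LT 15: heading 12 -> 27
LT 30: heading 27 -> 57
Final: pos=(-18.468,-3.304), heading=57, 5 segment(s) drawn
Segments drawn: 5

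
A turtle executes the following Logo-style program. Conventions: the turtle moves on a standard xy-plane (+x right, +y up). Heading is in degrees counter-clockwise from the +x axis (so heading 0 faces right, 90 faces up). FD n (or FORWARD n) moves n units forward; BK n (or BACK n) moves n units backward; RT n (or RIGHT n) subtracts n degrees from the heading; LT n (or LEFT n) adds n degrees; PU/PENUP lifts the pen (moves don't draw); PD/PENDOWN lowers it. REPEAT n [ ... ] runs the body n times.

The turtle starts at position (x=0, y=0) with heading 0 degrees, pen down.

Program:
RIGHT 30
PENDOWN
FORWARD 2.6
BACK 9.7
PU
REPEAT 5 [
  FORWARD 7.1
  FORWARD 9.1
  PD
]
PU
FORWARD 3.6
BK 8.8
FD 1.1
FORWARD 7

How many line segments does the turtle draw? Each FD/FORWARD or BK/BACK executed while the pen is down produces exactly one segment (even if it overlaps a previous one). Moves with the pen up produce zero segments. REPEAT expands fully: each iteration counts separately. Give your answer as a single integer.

Answer: 10

Derivation:
Executing turtle program step by step:
Start: pos=(0,0), heading=0, pen down
RT 30: heading 0 -> 330
PD: pen down
FD 2.6: (0,0) -> (2.252,-1.3) [heading=330, draw]
BK 9.7: (2.252,-1.3) -> (-6.149,3.55) [heading=330, draw]
PU: pen up
REPEAT 5 [
  -- iteration 1/5 --
  FD 7.1: (-6.149,3.55) -> (0,0) [heading=330, move]
  FD 9.1: (0,0) -> (7.881,-4.55) [heading=330, move]
  PD: pen down
  -- iteration 2/5 --
  FD 7.1: (7.881,-4.55) -> (14.03,-8.1) [heading=330, draw]
  FD 9.1: (14.03,-8.1) -> (21.91,-12.65) [heading=330, draw]
  PD: pen down
  -- iteration 3/5 --
  FD 7.1: (21.91,-12.65) -> (28.059,-16.2) [heading=330, draw]
  FD 9.1: (28.059,-16.2) -> (35.94,-20.75) [heading=330, draw]
  PD: pen down
  -- iteration 4/5 --
  FD 7.1: (35.94,-20.75) -> (42.089,-24.3) [heading=330, draw]
  FD 9.1: (42.089,-24.3) -> (49.97,-28.85) [heading=330, draw]
  PD: pen down
  -- iteration 5/5 --
  FD 7.1: (49.97,-28.85) -> (56.118,-32.4) [heading=330, draw]
  FD 9.1: (56.118,-32.4) -> (63.999,-36.95) [heading=330, draw]
  PD: pen down
]
PU: pen up
FD 3.6: (63.999,-36.95) -> (67.117,-38.75) [heading=330, move]
BK 8.8: (67.117,-38.75) -> (59.496,-34.35) [heading=330, move]
FD 1.1: (59.496,-34.35) -> (60.449,-34.9) [heading=330, move]
FD 7: (60.449,-34.9) -> (66.511,-38.4) [heading=330, move]
Final: pos=(66.511,-38.4), heading=330, 10 segment(s) drawn
Segments drawn: 10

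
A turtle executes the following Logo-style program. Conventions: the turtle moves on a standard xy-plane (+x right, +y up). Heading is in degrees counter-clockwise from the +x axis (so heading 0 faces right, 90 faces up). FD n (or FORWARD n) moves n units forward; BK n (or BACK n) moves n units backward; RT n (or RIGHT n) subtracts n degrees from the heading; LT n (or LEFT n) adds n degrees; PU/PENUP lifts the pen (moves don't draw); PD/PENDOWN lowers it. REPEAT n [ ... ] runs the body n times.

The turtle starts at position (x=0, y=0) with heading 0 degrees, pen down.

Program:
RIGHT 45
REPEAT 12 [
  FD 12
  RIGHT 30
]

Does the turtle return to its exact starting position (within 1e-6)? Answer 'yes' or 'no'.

Answer: yes

Derivation:
Executing turtle program step by step:
Start: pos=(0,0), heading=0, pen down
RT 45: heading 0 -> 315
REPEAT 12 [
  -- iteration 1/12 --
  FD 12: (0,0) -> (8.485,-8.485) [heading=315, draw]
  RT 30: heading 315 -> 285
  -- iteration 2/12 --
  FD 12: (8.485,-8.485) -> (11.591,-20.076) [heading=285, draw]
  RT 30: heading 285 -> 255
  -- iteration 3/12 --
  FD 12: (11.591,-20.076) -> (8.485,-31.668) [heading=255, draw]
  RT 30: heading 255 -> 225
  -- iteration 4/12 --
  FD 12: (8.485,-31.668) -> (0,-40.153) [heading=225, draw]
  RT 30: heading 225 -> 195
  -- iteration 5/12 --
  FD 12: (0,-40.153) -> (-11.591,-43.259) [heading=195, draw]
  RT 30: heading 195 -> 165
  -- iteration 6/12 --
  FD 12: (-11.591,-43.259) -> (-23.182,-40.153) [heading=165, draw]
  RT 30: heading 165 -> 135
  -- iteration 7/12 --
  FD 12: (-23.182,-40.153) -> (-31.668,-31.668) [heading=135, draw]
  RT 30: heading 135 -> 105
  -- iteration 8/12 --
  FD 12: (-31.668,-31.668) -> (-34.773,-20.076) [heading=105, draw]
  RT 30: heading 105 -> 75
  -- iteration 9/12 --
  FD 12: (-34.773,-20.076) -> (-31.668,-8.485) [heading=75, draw]
  RT 30: heading 75 -> 45
  -- iteration 10/12 --
  FD 12: (-31.668,-8.485) -> (-23.182,0) [heading=45, draw]
  RT 30: heading 45 -> 15
  -- iteration 11/12 --
  FD 12: (-23.182,0) -> (-11.591,3.106) [heading=15, draw]
  RT 30: heading 15 -> 345
  -- iteration 12/12 --
  FD 12: (-11.591,3.106) -> (0,0) [heading=345, draw]
  RT 30: heading 345 -> 315
]
Final: pos=(0,0), heading=315, 12 segment(s) drawn

Start position: (0, 0)
Final position: (0, 0)
Distance = 0; < 1e-6 -> CLOSED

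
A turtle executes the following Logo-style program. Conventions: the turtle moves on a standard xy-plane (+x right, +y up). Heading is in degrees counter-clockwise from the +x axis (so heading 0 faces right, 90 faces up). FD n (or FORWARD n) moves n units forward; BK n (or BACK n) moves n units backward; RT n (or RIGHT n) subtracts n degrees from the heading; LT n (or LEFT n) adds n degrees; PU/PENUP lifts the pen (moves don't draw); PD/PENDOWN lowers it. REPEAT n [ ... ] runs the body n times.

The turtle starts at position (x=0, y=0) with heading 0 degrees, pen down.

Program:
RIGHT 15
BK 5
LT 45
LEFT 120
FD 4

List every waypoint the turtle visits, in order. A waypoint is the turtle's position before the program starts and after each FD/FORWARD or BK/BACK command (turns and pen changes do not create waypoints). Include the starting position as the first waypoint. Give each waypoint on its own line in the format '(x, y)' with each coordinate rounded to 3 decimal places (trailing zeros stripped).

Executing turtle program step by step:
Start: pos=(0,0), heading=0, pen down
RT 15: heading 0 -> 345
BK 5: (0,0) -> (-4.83,1.294) [heading=345, draw]
LT 45: heading 345 -> 30
LT 120: heading 30 -> 150
FD 4: (-4.83,1.294) -> (-8.294,3.294) [heading=150, draw]
Final: pos=(-8.294,3.294), heading=150, 2 segment(s) drawn
Waypoints (3 total):
(0, 0)
(-4.83, 1.294)
(-8.294, 3.294)

Answer: (0, 0)
(-4.83, 1.294)
(-8.294, 3.294)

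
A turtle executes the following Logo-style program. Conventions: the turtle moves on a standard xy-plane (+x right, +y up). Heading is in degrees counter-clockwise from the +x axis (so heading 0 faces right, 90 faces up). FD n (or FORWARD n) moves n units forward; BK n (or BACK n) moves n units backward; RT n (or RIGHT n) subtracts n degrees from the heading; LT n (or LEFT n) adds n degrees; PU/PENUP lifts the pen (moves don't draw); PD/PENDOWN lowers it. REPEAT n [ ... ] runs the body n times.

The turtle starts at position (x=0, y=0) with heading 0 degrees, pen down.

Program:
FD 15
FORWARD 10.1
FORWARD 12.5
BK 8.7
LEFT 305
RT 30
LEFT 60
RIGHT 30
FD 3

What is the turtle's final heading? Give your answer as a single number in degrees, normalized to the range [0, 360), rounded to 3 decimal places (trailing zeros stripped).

Answer: 305

Derivation:
Executing turtle program step by step:
Start: pos=(0,0), heading=0, pen down
FD 15: (0,0) -> (15,0) [heading=0, draw]
FD 10.1: (15,0) -> (25.1,0) [heading=0, draw]
FD 12.5: (25.1,0) -> (37.6,0) [heading=0, draw]
BK 8.7: (37.6,0) -> (28.9,0) [heading=0, draw]
LT 305: heading 0 -> 305
RT 30: heading 305 -> 275
LT 60: heading 275 -> 335
RT 30: heading 335 -> 305
FD 3: (28.9,0) -> (30.621,-2.457) [heading=305, draw]
Final: pos=(30.621,-2.457), heading=305, 5 segment(s) drawn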